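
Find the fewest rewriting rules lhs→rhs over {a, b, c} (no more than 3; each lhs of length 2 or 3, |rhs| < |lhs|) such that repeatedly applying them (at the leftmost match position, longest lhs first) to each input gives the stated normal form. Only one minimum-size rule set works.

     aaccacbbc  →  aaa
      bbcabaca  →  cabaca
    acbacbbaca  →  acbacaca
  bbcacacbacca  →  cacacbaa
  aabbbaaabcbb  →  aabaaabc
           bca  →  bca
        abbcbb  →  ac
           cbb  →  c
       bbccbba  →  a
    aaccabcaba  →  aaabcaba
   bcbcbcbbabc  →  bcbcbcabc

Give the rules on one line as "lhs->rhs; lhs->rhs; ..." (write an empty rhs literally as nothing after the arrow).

  | aaccacbbc => aaacbbc => aaacc => aaa
  | bbcabaca => cabaca
  | acbacbbaca => acbacaca
  | bbcacacbacca => cacacbacca => cacacbaa

bb->; cc->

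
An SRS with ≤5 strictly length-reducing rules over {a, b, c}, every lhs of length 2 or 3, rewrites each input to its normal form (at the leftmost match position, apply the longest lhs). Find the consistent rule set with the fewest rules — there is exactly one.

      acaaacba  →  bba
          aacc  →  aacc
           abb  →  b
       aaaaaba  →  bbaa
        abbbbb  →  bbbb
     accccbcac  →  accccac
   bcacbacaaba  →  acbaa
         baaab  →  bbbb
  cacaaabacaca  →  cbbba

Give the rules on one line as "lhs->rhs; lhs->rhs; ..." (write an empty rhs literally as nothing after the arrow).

  | acaaacba => aaacba => bbcba => bba
  | aacc
  | abb => b
  | aaaaaba => bbaaba => bbaa

aaa->bb; ab->; aca->a; bc->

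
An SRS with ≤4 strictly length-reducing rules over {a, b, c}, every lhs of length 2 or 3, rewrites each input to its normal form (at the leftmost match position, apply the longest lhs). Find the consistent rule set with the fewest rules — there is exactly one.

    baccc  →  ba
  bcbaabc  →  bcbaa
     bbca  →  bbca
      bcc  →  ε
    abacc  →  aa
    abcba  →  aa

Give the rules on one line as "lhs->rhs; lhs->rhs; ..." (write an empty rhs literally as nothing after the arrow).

  | baccc => bacc => bac => ba
  | bcbaabc => bcbaac => bcbaa
  | bbca
  | bcc => ε

ab->a; ac->a; bcc->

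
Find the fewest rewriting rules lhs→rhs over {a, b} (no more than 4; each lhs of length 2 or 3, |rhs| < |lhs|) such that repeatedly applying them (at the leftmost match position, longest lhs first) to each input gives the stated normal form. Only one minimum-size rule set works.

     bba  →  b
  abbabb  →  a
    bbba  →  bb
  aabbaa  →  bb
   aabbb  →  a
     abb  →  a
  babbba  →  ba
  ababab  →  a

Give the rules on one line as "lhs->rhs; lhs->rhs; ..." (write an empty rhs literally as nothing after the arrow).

  | bba => b
  | abbabb => ababb => aabb => abb => ab => a
  | bbba => bb
  | aabbaa => abbaa => abaa => aaa => bb

aa->a; aaa->bb; ab->a; bba->b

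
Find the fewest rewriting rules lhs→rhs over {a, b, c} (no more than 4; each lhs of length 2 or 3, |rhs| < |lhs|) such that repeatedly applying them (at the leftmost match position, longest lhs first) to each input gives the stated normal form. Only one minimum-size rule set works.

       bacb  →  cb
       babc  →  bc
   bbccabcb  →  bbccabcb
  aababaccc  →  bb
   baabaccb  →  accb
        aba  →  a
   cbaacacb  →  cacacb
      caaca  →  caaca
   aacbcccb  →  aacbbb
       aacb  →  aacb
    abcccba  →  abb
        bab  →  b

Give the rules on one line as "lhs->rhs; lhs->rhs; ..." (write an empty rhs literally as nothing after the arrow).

aab->bb; ba->; ccc->b

  | bacb => cb
  | babc => bc
  | bbccabcb
  | aababaccc => bbabaccc => bbaccc => bccc => bb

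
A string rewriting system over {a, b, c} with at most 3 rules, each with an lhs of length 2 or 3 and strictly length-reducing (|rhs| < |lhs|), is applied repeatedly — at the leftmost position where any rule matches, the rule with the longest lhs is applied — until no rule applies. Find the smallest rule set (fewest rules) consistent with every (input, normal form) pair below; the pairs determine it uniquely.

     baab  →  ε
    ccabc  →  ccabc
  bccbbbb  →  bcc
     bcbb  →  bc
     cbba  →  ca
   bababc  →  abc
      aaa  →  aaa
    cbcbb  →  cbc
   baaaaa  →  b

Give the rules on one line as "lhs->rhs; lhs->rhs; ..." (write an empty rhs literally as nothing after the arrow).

ba->b; bb->

  | baab => bab => bb => ε
  | ccabc
  | bccbbbb => bccbb => bcc
  | bcbb => bc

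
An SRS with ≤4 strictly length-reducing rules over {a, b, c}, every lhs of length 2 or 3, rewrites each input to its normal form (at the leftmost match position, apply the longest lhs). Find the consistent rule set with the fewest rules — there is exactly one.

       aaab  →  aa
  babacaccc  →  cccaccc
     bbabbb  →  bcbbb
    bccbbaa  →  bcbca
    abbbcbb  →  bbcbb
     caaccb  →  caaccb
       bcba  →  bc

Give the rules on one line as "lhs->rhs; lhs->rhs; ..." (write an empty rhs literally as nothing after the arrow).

ab->; ba->c; bcc->bc

  | aaab => aa
  | babacaccc => cbacaccc => cccaccc
  | bbabbb => bcbbb
  | bccbbaa => bcbbaa => bcbca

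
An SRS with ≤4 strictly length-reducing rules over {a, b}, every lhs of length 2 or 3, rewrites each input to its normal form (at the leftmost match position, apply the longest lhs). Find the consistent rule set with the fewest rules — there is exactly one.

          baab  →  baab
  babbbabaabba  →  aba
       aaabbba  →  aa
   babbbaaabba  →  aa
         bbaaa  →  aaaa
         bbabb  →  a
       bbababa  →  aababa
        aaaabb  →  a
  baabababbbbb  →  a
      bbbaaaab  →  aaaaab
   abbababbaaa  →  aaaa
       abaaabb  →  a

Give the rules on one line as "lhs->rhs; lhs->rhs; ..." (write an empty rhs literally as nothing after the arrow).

  | baab
  | babbbabaabba => bbbbabaabba => ababaabba => abababba => ababbba => abbbba => bbbba => aba
  | aaabbba => aabbba => abbba => bbba => aa
  | babbbaaabba => bbbbaaabba => abaaabba => abaabba => ababba => abbba => bbba => aa

abb->bb; bb->a; bbb->a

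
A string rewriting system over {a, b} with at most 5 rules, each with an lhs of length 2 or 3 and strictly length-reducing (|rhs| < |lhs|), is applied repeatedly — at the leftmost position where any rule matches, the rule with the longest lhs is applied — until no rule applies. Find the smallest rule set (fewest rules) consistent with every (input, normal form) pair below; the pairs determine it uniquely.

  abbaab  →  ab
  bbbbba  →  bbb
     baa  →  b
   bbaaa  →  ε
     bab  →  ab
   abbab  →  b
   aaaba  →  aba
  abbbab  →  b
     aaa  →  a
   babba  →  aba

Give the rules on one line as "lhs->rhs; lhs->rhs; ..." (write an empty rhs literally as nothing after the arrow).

  | abbaab => abaab => abb => ab
  | bbbbba => bbb
  | baa => b
  | bbaaa => aa => ε

aa->; abb->ab; bab->ab; bba->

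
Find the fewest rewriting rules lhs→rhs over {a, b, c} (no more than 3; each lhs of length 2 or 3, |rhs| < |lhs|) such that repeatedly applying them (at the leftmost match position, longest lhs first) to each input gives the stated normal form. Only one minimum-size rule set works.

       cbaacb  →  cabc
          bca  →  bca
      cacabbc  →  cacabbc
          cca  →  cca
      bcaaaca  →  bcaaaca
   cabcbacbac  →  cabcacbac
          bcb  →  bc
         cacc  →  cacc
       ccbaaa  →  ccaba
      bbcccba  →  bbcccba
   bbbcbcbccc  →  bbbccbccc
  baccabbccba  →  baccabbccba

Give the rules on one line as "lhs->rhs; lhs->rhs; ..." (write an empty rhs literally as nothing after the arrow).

baa->ab; bcb->bc

  | cbaacb => cabcb => cabc
  | bca
  | cacabbc
  | cca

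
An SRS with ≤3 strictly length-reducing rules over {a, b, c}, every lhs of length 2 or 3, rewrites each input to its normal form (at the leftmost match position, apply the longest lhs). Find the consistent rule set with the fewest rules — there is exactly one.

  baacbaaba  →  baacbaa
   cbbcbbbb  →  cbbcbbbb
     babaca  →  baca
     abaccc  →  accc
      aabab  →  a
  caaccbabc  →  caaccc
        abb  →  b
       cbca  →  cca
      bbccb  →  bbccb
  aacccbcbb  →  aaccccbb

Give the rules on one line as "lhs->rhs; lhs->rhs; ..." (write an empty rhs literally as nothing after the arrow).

  | baacbaaba => baacbaa
  | cbbcbbbb
  | babaca => baca
  | abaccc => accc

ab->; cbc->cc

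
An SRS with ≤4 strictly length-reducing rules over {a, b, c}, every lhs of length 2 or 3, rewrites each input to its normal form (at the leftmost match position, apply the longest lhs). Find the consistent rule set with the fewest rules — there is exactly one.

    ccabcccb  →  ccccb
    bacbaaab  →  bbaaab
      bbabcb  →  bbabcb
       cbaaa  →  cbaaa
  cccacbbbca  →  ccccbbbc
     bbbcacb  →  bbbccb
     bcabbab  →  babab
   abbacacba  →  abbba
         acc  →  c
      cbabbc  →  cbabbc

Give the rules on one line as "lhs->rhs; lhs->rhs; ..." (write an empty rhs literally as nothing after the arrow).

  | ccabcccb => cacccb => ccccb
  | bacbaaab => bbaaab
  | bbabcb
  | cbaaa

ac->; ca->c; cab->a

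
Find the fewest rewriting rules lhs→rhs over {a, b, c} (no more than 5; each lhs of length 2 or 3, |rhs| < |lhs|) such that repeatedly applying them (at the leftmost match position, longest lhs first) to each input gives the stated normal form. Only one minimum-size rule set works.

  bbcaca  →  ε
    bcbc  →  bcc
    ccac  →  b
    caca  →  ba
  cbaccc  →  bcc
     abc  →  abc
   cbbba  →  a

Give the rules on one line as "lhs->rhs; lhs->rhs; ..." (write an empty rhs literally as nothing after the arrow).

ac->b; bca->; ca->a; cb->c

  | bbcaca => bca => ε
  | bcbc => bcc
  | ccac => cac => ac => b
  | caca => aca => ba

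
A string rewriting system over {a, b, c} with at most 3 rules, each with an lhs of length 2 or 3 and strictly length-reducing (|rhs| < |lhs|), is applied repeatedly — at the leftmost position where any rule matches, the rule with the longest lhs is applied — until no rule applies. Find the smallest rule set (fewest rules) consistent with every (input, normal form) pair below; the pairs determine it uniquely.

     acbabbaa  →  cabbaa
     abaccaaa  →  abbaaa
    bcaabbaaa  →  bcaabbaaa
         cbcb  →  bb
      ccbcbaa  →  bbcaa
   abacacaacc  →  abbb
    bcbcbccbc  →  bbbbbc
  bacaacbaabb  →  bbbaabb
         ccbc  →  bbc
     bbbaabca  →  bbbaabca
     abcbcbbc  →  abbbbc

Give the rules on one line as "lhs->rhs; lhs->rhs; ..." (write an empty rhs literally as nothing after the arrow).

ac->c; cb->c; cc->b

  | acbabbaa => cbabbaa => cabbaa
  | abaccaaa => abccaaa => abbaaa
  | bcaabbaaa
  | cbcb => ccb => bb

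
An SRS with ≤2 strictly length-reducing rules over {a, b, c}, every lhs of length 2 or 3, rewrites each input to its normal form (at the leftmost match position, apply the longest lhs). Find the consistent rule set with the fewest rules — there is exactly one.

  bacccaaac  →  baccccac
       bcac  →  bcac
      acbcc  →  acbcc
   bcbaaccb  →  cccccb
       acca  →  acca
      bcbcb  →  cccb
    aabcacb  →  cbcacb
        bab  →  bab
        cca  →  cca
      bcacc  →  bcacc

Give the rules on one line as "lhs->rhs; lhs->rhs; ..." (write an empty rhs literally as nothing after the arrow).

  | bacccaaac => baccccac
  | bcac
  | acbcc
  | bcbaaccb => ccaaccb => cccccb

aa->c; bcb->cc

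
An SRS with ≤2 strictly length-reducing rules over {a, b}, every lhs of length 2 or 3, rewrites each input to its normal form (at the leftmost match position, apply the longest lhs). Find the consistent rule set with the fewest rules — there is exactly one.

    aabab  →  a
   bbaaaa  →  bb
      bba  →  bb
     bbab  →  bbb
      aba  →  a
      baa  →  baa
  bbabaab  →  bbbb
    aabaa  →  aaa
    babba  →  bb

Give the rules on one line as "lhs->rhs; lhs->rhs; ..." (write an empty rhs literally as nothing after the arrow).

ab->; bba->bb

  | aabab => aab => a
  | bbaaaa => bbaaa => bbaa => bba => bb
  | bba => bb
  | bbab => bbb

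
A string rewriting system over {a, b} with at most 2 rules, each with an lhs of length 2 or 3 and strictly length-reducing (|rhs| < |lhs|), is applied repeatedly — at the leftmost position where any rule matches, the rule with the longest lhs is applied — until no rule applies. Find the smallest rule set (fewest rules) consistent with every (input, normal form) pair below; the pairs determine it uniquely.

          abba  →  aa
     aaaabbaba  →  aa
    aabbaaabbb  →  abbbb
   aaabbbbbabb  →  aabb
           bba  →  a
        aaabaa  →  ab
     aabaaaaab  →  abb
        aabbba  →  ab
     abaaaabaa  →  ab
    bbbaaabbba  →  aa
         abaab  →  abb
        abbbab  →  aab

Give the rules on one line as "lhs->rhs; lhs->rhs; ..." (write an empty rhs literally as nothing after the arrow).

aaa->ab; ba->a

  | abba => aba => aa
  | aaaabbaba => ababbaba => aabbaba => aababa => aaaba => abba => aba => aa
  | aabbaaabbb => aabaaabbb => aaaaabbb => abaabbb => aaabbb => abbbb
  | aaabbbbbabb => abbbbbbabb => abbbbbabb => abbbbabb => abbbabb => abbabb => ababb => aabb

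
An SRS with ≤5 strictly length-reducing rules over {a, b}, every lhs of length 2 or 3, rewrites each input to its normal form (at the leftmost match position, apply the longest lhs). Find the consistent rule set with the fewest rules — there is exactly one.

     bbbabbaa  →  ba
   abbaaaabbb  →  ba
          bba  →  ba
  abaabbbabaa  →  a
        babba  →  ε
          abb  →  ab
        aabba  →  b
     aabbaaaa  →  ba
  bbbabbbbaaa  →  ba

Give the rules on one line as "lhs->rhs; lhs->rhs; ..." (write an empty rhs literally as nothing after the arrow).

aa->a; aba->bb; bb->b; bbb->

  | bbbabbaa => abbaa => abaa => bba => ba
  | abbaaaabbb => abaaaabbb => bbaaabbb => baaabbb => baabbb => babbb => ba
  | bba => ba
  | abaabbbabaa => bbabbbabaa => babbbabaa => baabaa => babaa => bbba => a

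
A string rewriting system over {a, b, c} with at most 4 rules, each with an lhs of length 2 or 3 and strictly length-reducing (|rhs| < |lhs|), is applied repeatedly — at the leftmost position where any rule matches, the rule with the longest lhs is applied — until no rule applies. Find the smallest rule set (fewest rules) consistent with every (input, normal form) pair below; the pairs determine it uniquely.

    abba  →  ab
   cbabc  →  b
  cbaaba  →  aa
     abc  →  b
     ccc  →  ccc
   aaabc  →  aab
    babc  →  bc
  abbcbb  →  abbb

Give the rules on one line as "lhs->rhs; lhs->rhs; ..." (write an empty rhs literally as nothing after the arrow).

abc->b; ba->; cb->

  | abba => ab
  | cbabc => abc => b
  | cbaaba => aaba => aa
  | abc => b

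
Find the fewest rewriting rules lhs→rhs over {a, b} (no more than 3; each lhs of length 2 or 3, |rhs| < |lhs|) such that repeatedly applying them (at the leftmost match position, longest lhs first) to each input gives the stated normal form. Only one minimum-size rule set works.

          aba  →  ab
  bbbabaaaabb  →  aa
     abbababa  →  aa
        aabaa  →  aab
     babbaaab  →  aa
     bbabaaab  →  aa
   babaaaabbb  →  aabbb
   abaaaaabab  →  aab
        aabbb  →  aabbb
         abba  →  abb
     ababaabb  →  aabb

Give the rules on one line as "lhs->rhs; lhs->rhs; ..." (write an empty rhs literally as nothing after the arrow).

aaa->aa; ba->b; bab->aa

  | aba => ab
  | bbbabaaaabb => bbaaaaaabb => bbaaaaabb => bbaaaabb => bbaaabb => bbaabb => bbabb => baab => bab => aa
  | abbababa => abaaaba => abaaba => ababa => aaaa => aaa => aa
  | aabaa => aaba => aab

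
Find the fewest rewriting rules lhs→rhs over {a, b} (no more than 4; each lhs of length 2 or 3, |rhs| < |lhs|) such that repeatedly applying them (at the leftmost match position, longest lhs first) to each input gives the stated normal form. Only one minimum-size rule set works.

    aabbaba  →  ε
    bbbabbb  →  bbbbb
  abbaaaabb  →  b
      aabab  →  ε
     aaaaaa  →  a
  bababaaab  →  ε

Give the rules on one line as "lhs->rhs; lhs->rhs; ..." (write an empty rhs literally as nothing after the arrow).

  | aabbaba => abbaba => baba => ba => ε
  | bbbabbb => bbbbb
  | abbaaaabb => baaaabb => aaabb => aabb => abb => b
  | aabab => abab => ab => ε

aa->a; ab->; ba->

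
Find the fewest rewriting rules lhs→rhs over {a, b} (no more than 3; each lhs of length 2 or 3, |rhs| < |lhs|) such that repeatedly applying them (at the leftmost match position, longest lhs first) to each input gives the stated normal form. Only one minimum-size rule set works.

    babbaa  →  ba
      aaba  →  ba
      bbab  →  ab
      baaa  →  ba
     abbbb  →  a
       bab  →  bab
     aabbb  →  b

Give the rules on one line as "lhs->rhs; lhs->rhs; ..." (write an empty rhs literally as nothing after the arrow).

  | babbaa => baaa => ba
  | aaba => ba
  | bbab => ab
  | baaa => ba

aa->; bb->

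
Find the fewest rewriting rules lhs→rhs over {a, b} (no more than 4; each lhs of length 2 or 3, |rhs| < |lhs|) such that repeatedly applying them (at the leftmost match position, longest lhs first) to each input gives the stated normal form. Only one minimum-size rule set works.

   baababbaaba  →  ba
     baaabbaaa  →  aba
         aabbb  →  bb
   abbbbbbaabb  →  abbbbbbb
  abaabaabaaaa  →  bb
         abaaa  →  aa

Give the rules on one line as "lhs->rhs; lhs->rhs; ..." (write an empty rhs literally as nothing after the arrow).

  | baababbaaba => babbaaba => baaba => ba
  | baaabbaaa => abbaaa => aba
  | aabbb => bb
  | abbbbbbaabb => abbbbbbb

aaa->bb; aab->; baa->; bab->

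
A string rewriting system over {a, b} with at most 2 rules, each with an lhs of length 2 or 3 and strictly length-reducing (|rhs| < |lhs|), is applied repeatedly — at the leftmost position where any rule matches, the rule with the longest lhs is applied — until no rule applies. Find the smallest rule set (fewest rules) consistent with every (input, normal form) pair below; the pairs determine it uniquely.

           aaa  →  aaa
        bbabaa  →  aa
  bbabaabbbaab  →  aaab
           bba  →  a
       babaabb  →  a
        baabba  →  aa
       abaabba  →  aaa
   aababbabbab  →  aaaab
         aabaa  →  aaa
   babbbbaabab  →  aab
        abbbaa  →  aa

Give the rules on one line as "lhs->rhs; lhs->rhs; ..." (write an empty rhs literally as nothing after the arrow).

  | aaa
  | bbabaa => abaa => aa
  | bbabaabbbaab => abaabbbaab => aabbbaab => aabaab => aaab
  | bba => a

ba->; bb->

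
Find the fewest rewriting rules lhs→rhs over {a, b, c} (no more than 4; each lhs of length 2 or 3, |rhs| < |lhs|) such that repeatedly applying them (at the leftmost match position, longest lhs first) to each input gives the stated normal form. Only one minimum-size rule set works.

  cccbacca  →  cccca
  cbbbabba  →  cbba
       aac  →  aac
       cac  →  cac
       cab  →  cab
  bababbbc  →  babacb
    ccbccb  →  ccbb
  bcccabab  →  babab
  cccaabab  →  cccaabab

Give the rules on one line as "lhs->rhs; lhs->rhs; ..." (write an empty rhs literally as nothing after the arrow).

bbb->cb; bc->b; cba->

  | cccbacca => cccca
  | cbbbabba => ccbabba => cbba
  | aac
  | cac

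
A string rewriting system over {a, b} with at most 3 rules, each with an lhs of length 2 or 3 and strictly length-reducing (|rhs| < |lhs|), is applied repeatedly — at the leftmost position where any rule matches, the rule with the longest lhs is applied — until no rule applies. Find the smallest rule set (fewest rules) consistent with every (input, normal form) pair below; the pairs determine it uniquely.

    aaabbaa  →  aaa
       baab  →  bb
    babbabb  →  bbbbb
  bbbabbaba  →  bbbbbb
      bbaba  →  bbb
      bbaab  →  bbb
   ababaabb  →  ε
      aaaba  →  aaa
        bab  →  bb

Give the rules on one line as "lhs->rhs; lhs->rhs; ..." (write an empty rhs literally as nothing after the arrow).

ab->; ba->b

  | aaabbaa => aabaa => aaa
  | baab => bab => bb
  | babbabb => bbbabb => bbbbb
  | bbbabbaba => bbbbbaba => bbbbbba => bbbbbb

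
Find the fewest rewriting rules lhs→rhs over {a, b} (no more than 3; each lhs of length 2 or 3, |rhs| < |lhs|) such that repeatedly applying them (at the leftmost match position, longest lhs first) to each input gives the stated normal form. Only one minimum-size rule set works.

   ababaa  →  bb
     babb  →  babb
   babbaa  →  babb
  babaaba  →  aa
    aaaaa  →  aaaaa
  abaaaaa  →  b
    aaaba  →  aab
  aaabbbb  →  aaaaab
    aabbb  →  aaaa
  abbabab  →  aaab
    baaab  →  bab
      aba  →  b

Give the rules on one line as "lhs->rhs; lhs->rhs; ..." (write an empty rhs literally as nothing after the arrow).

  | ababaa => bbaa => bb
  | babb
  | babbaa => babb
  | babaaba => bbaba => bbb => aa

aba->b; baa->b; bbb->aa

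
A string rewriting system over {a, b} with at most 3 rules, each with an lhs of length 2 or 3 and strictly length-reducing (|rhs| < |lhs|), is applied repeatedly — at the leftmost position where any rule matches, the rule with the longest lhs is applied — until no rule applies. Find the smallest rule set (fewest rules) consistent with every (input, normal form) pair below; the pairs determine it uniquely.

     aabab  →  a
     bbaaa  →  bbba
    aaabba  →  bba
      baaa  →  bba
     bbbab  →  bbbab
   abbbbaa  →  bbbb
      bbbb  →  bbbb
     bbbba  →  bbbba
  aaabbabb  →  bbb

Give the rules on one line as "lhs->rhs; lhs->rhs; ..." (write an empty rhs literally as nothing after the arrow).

aa->b; aab->a; abb->b

  | aabab => aab => a
  | bbaaa => bbba
  | aaabba => babba => bba
  | baaa => bba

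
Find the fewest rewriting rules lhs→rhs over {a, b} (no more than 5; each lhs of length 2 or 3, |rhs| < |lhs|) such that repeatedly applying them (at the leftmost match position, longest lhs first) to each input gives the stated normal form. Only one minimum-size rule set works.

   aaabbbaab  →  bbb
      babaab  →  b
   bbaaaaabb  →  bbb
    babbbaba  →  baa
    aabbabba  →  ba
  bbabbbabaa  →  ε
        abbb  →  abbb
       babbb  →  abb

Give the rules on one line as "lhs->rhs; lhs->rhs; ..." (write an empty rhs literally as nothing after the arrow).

  | aaabbbaab => bbbaab => bbb
  | babaab => aaab => b
  | bbaaaaabb => bbaabb => bbb
  | babbbaba => abbaba => abaa => baa

aaa->; aab->; aba->ba; bab->a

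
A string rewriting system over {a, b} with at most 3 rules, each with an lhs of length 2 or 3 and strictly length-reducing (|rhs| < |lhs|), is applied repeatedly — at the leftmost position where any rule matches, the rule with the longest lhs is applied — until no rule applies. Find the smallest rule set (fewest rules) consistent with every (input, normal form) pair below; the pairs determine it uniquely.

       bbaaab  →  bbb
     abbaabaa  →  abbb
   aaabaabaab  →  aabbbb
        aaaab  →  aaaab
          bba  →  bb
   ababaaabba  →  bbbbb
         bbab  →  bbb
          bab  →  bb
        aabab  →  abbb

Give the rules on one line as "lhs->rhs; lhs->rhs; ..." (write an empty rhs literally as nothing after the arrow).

aba->bb; ba->b

  | bbaaab => bbaab => bbab => bbb
  | abbaabaa => abbabaa => abbbaa => abbba => abbb
  | aaabaabaab => aabbabaab => aabbbaab => aabbbab => aabbbb
  | aaaab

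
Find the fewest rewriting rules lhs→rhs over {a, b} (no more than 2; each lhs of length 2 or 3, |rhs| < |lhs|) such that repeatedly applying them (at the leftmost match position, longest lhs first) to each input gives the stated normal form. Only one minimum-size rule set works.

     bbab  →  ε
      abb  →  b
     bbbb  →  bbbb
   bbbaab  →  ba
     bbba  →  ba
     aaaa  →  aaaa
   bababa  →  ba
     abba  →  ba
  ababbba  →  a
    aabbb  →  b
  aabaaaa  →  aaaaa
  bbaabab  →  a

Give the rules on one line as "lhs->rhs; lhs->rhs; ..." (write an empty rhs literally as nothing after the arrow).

  | bbab => ab => ε
  | abb => b
  | bbbb
  | bbbaab => baab => ba

ab->; bba->a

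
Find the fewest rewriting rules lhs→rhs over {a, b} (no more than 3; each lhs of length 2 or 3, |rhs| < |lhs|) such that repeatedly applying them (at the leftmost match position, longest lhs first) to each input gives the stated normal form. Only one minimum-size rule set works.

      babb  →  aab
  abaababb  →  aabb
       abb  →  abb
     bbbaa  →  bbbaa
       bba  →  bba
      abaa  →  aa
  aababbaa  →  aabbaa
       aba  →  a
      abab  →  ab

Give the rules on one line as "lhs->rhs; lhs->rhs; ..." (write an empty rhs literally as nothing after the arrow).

aba->a; bab->aa

  | babb => aab
  | abaababb => aababb => aabb
  | abb
  | bbbaa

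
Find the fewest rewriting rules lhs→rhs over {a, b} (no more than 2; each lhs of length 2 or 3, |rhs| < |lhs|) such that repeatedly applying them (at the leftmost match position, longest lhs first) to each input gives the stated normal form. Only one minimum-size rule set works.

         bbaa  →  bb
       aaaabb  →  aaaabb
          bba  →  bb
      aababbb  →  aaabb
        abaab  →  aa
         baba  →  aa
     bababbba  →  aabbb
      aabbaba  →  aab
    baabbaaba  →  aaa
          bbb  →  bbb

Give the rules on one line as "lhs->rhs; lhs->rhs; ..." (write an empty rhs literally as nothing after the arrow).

ba->b; bab->a

  | bbaa => bba => bb
  | aaaabb
  | bba => bb
  | aababbb => aaabb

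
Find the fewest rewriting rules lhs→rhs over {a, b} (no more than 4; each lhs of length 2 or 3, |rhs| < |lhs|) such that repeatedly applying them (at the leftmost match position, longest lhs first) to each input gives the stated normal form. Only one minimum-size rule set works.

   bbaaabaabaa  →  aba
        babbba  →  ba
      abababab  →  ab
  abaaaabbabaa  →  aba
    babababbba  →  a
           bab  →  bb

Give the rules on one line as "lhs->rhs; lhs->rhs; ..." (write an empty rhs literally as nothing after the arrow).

  | bbaaabaabaa => bbaabaabaa => bbabaabaa => bbbaabaa => aabaa => abaa => aba
  | babbba => bbbba => ba
  | abababab => abbabab => abbbab => aab => ab
  | abaaaabbabaa => abaaabbabaa => abaabbabaa => ababbabaa => abbbabaa => aabaa => abaa => aba

aa->a; bab->bb; bbb->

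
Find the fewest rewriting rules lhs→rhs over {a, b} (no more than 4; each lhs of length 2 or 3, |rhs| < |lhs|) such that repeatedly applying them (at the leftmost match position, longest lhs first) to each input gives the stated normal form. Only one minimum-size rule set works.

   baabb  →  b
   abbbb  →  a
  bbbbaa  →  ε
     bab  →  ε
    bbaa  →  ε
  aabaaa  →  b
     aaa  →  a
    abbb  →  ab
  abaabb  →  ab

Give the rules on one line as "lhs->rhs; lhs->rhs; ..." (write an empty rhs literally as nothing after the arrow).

  | baabb => babb => bbb => b
  | abbbb => abb => a
  | bbbbaa => bbaa => aa => ε
  | bab => bb => ε

aa->; ba->b; bb->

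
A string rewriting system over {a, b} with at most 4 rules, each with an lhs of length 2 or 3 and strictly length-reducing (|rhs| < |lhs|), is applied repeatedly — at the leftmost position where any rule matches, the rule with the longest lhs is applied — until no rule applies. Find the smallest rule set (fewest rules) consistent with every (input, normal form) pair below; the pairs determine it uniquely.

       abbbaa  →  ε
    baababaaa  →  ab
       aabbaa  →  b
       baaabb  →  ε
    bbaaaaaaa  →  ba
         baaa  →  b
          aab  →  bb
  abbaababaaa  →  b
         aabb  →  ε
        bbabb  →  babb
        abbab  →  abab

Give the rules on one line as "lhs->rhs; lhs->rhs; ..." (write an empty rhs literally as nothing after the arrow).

aa->b; aaa->; bba->ba; bbb->

  | abbbaa => aaa => ε
  | baababaaa => bbbabaaa => abaaa => ab
  | aabbaa => bbbaa => aa => b
  | baaabb => bbb => ε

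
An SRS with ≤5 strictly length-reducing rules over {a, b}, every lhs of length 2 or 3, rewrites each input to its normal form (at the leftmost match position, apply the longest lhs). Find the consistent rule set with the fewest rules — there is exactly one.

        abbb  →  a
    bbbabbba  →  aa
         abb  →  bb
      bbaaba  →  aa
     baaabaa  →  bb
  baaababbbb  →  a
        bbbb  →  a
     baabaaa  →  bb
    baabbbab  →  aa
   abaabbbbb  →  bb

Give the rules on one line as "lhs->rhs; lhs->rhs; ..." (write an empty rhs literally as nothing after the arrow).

  | abbb => bbb => a
  | bbbabbba => aabbba => abbba => bbba => aa
  | abb => bb
  | bbaaba => bbaba => bbba => aa

ab->a; abb->bb; ba->b; bbb->a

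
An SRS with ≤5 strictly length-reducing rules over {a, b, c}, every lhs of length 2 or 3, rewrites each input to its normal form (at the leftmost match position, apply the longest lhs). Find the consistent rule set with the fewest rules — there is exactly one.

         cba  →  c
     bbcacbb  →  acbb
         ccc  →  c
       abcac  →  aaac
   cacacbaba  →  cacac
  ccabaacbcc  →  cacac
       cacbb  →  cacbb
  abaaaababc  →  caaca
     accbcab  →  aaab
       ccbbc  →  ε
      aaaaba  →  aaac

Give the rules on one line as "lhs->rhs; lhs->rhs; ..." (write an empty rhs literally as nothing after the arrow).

  | cba => c
  | bbcacbb => baacbb => acbb
  | ccc => c
  | abcac => aaac

aba->c; ba->; bc->a; cc->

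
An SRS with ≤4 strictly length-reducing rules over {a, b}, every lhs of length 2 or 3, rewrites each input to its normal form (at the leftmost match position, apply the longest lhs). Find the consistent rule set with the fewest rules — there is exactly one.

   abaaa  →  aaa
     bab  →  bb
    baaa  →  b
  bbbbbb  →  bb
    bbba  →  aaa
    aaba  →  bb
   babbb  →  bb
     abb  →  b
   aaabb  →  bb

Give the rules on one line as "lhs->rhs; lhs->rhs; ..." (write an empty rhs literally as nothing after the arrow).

  | abaaa => aaa
  | bab => bb
  | baaa => baa => ba => b
  | bbbbbb => aabbb => bbbb => aab => bb

aab->bb; ab->; ba->b; bbb->aa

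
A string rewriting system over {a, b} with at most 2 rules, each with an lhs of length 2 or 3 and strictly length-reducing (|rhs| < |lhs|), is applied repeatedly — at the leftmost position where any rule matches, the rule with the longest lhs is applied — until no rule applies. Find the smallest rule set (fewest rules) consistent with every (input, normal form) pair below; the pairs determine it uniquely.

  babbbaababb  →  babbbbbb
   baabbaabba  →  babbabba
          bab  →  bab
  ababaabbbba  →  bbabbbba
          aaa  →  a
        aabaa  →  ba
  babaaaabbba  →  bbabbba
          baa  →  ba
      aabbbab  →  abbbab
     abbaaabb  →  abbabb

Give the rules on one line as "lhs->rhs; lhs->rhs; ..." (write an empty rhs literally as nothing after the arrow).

  | babbbaababb => babbbababb => babbbbbb
  | baabbaabba => babbaabba => babbabba
  | bab
  | ababaabbbba => bbaabbbba => bbabbbba

aa->a; aba->b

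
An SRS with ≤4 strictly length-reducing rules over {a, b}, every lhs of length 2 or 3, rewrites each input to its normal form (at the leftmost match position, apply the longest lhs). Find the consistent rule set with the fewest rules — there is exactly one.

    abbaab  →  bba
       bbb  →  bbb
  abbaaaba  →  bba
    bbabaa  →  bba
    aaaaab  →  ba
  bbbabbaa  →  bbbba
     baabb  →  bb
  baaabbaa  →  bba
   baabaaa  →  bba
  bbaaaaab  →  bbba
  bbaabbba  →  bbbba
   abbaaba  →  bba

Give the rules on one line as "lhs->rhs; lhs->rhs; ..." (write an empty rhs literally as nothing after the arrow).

aa->a; aab->ba; ab->

  | abbaab => baab => bba
  | bbb
  | abbaaaba => baaaba => baaba => bbaa => bba
  | bbabaa => bbaa => bba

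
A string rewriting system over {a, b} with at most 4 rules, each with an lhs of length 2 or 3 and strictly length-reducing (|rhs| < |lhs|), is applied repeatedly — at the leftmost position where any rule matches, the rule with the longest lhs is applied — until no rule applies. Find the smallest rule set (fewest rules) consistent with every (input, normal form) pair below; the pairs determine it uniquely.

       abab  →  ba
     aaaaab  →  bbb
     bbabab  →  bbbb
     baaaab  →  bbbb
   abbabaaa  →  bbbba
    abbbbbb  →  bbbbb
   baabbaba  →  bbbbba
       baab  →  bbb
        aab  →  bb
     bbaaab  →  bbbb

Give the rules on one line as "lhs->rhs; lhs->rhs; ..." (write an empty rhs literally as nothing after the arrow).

aa->b; abb->ba; bab->bb

  | abab => abb => ba
  | aaaaab => baaab => bbab => bbb
  | bbabab => bbbab => bbbb
  | baaaab => bbaab => bbbb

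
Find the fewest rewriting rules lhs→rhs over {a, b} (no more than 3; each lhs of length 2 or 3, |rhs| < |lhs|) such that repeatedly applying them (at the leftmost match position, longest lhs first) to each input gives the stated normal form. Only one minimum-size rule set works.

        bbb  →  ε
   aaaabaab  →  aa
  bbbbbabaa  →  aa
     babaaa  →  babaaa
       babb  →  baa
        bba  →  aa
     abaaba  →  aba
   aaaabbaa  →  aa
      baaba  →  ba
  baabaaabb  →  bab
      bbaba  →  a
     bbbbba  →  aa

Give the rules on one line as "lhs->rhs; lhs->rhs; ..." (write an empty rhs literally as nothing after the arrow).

aab->; bb->a; bbb->

  | bbb => ε
  | aaaabaab => aaaab => aa
  | bbbbbabaa => bbabaa => aabaa => aa
  | babaaa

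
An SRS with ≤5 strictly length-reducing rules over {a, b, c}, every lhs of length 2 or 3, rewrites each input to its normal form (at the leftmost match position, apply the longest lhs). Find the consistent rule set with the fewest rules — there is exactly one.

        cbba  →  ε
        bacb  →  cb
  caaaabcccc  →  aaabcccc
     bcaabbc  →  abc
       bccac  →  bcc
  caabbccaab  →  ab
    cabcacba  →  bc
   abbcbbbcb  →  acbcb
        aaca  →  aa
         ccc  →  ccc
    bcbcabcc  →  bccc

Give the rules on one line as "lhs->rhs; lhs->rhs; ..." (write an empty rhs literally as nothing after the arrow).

ba->; bab->a; bb->; ca->

  | cbba => ca => ε
  | bacb => cb
  | caaaabcccc => aaabcccc
  | bcaabbc => babbc => abc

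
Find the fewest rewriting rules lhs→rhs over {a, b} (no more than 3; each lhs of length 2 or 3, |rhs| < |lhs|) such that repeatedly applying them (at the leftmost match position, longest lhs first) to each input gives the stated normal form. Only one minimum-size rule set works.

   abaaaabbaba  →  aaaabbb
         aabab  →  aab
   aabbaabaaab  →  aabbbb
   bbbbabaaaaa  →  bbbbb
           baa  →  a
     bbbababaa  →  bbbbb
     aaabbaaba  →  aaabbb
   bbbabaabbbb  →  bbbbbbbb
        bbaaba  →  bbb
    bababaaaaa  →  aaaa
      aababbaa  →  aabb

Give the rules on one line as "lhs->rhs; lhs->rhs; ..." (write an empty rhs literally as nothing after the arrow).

  | abaaaabbaba => aaaabbaba => aaaabbba => aaaabbb
  | aabab => aab
  | aabbaabaaab => aabbabaaab => aabbbaaab => aabbbaab => aabbbab => aabbbb
  | bbbbabaaaaa => bbbbbaaaaa => bbbbbaaaa => bbbbbaaa => bbbbbaa => bbbbba => bbbbb

ba->; bba->bb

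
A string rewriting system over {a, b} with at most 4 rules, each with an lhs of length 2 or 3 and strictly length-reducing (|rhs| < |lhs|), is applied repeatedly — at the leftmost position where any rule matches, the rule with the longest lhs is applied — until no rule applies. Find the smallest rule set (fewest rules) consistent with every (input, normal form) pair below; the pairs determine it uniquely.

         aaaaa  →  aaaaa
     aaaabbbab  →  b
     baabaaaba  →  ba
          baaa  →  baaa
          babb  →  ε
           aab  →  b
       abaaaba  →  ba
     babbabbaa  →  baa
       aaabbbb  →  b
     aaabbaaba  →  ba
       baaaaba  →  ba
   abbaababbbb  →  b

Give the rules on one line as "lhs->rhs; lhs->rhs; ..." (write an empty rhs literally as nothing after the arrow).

ab->b; bb->b; bbb->

  | aaaaa
  | aaaabbbab => aaabbbab => aabbbab => abbbab => bbbab => ab => b
  | baabaaaba => babaaaba => bbaaaba => baaaba => baaba => baba => bba => ba
  | baaa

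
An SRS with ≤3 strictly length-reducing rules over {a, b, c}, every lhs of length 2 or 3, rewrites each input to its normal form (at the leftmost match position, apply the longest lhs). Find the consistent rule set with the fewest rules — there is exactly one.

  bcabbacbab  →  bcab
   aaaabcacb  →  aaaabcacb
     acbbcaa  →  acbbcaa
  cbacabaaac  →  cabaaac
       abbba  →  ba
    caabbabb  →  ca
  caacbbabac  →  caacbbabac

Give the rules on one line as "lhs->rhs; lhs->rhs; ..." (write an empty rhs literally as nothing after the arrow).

abb->; cba->

  | bcabbacbab => bcacbab => bcab
  | aaaabcacb
  | acbbcaa
  | cbacabaaac => cabaaac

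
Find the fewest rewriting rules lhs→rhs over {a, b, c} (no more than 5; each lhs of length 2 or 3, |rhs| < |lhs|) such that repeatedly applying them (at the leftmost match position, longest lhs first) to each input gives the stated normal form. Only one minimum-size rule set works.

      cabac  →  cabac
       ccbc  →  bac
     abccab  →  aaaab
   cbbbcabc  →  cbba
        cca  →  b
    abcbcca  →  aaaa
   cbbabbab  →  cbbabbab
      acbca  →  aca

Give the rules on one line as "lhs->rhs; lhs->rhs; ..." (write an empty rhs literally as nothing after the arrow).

  | cabac
  | ccbc => bac
  | abccab => aaaab
  | cbbbcabc => cbbabc => cbba

bc->; bcc->aa; cca->b; ccb->ba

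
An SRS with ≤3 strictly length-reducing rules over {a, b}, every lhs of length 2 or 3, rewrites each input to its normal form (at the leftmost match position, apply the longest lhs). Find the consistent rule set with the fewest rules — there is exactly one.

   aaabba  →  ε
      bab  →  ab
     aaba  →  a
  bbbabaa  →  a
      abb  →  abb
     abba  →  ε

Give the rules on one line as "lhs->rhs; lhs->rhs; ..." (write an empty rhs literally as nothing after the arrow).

aa->; ba->a

  | aaabba => abba => aba => aa => ε
  | bab => ab
  | aaba => ba => a
  | bbbabaa => bbabaa => babaa => abaa => aaa => a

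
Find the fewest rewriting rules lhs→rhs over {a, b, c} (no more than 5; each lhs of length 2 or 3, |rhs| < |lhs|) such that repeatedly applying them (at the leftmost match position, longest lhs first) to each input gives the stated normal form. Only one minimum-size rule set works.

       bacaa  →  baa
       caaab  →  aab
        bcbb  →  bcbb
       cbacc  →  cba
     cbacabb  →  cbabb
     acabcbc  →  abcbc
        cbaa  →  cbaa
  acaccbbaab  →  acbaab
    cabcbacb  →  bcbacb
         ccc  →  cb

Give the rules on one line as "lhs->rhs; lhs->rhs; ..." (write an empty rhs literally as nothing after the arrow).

  | bacaa => baa
  | caaab => aab
  | bcbb
  | cbacc => cba

ca->; cc->; ccb->c; ccc->cb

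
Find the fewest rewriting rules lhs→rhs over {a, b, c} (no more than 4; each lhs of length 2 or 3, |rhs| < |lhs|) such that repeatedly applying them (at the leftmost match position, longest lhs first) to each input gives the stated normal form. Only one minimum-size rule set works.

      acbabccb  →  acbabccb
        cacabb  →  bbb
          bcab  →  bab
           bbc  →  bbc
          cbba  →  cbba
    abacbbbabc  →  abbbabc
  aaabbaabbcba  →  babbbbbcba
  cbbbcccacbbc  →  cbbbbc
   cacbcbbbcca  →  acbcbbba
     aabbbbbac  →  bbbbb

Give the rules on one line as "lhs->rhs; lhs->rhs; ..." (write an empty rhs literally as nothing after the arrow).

aa->b; bac->; ca->a

  | acbabccb
  | cacabb => acabb => aabb => bbb
  | bcab => bab
  | bbc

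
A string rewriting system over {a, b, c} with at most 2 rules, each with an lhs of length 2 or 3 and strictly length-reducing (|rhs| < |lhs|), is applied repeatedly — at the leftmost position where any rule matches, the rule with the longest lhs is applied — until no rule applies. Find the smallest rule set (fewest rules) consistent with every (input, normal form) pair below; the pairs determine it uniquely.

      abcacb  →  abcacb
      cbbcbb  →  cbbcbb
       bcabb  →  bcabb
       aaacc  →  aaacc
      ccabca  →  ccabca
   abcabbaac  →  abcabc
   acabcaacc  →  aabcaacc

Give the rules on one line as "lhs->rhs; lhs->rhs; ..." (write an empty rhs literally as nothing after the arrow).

  | abcacb
  | cbbcbb
  | bcabb
  | aaacc

aca->aa; baa->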